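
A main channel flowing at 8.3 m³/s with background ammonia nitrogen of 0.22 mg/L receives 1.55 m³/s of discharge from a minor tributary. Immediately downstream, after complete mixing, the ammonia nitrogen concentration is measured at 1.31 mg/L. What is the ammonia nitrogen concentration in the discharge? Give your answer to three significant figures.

Mass balance: 8.300·0.2200 + 1.550·Cₑ = 9.850·1.310
→ Cₑ = (9.850·1.310 − 8.300·0.2200) / 1.550 = 7.147 mg/L.

7.15 mg/L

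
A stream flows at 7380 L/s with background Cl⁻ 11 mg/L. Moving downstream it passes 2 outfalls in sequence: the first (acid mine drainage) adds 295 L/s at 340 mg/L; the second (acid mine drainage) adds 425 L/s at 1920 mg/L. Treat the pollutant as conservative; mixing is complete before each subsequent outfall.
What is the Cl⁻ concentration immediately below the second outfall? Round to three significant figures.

Outfall 1: combined Q = 7675 L/s; C = (7380·11.00 + 295.0·340.0)/7675 = 23.65 mg/L.
Outfall 2: combined Q = 8100 L/s; C = (7675·23.65 + 425.0·1920)/8100 = 123.1 mg/L.

123 mg/L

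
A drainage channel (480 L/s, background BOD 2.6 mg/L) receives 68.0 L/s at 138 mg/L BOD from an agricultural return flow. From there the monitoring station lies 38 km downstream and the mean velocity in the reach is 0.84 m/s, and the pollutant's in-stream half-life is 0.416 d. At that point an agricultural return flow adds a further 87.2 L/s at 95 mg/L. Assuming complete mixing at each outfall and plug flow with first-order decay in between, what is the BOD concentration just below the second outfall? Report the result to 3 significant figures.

Mass balance: C = (480.0·2.600 + 68.00·138.0) / 548.0 = 10630/548.0 = 19.40 mg/L; combined flow 548.0 L/s.
Travel time t = 38·1000 / 0.84 = 45240 s = 12.57 h.
Half-life 0.416 d → k = ln 2 / 0.416 = 1.666 d⁻¹.
First-order decay: C = 19.40·exp(−k·t) = 19.40·0.4179 = 8.109 mg/L.
At the second outfall, C = (548.0·8.109 + 87.20·95.00) / (548.0 + 87.20) = 20.04 mg/L.

20.0 mg/L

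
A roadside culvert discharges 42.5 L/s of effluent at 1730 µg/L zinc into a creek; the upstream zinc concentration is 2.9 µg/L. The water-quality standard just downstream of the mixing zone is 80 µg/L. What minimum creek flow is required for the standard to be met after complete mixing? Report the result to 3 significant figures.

Set C_mix = 80: (Q·2.900 + 42.50·1730) / (Q + 42.50) = 80
→ Q = 42.50·(1730 − 80)/(80 − 2.900) = 909.5 L/s.

910 L/s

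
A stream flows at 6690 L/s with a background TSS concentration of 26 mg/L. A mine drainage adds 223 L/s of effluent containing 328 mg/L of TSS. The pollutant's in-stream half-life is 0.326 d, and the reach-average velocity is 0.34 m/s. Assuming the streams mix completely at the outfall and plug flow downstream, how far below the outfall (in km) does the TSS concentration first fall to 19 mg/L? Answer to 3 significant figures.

8.73 km

Mixed concentration C = ΣQC/ΣQ = (6690·26.00 + 223.0·328.0) / 6913 = 247100/6913 = 35.74 mg/L.
Half-life 0.326 d → k = ln 2 / 0.326 = 2.126 d⁻¹.
Set 35.74·exp(−k·t) = 19 → t = ln(35.74/19)/k = 25680 s = 7.133 h.
Distance = v·t = 0.34·25680 = 8730 m = 8.730 km.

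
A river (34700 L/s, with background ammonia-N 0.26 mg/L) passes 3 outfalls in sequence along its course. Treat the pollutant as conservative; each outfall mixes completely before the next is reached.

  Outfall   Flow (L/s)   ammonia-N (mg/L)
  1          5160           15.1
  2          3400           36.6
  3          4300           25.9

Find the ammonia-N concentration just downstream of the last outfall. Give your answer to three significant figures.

After outfall 1: Q = 34700 + 5160 = 39860 L/s; C = (34700·0.2600 + 5160·15.10)/39860 = 2.181 mg/L.
After outfall 2: Q = 39860 + 3400 = 43260 L/s; C = (39860·2.181 + 3400·36.60)/43260 = 4.886 mg/L.
After outfall 3: Q = 43260 + 4300 = 47560 L/s; C = (43260·4.886 + 4300·25.90)/47560 = 6.786 mg/L.

6.79 mg/L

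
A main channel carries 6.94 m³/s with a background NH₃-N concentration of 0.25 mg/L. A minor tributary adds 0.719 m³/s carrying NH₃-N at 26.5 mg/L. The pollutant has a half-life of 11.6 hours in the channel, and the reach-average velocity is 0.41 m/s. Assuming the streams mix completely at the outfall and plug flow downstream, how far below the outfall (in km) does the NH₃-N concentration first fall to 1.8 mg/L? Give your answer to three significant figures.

Mixed concentration C = ΣQC/ΣQ = (6.940·0.2500 + 0.7190·26.50) / 7.659 = 20.79/7.659 = 2.714 mg/L.
Half-life 11.6 h → k = ln 2 / 11.6 = 0.05975 h⁻¹ = 1.434 d⁻¹.
Set 2.714·exp(−k·t) = 1.8 → t = ln(2.714/1.8)/k = 24750 s = 6.874 h.
Distance = v·t = 0.41·24750 = 10150 m = 10.15 km.

10.1 km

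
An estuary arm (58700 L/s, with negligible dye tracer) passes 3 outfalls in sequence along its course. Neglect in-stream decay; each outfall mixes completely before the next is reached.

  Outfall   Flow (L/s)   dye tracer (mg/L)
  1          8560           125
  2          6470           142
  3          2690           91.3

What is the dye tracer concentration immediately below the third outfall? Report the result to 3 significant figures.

29.2 mg/L

Outfall 1: combined Q = 67260 L/s; C = (58700·0 + 8560·125.0)/67260 = 15.91 mg/L.
Outfall 2: combined Q = 73730 L/s; C = (67260·15.91 + 6470·142.0)/73730 = 26.97 mg/L.
Outfall 3: combined Q = 76420 L/s; C = (73730·26.97 + 2690·91.30)/76420 = 29.24 mg/L.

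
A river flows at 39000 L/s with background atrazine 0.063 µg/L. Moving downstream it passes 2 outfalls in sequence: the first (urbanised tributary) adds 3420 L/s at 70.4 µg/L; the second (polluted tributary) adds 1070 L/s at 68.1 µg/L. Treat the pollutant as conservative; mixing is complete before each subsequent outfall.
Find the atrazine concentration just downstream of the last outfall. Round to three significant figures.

Below outfall 1: Q → 42420 L/s, C = (39000·0.06300 + 3420·70.40)/42420 = 5.734 µg/L.
Below outfall 2: Q → 43490 L/s, C = (42420·5.734 + 1070·68.10)/43490 = 7.268 µg/L.

7.27 µg/L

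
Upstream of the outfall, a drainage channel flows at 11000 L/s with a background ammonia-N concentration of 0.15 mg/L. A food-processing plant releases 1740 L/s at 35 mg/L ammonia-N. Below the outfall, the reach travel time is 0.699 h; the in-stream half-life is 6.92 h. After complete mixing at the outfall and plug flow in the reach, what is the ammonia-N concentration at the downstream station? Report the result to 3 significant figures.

4.58 mg/L

After mixing, C = (11000·0.1500 + 1740·35.00) / 12740 = 62550/12740 = 4.910 mg/L.
Half-life 6.92 h → k = ln 2 / 6.92 = 0.1002 h⁻¹ = 2.404 d⁻¹.
Applying C = C₀e^(−kt): 4.910 × 0.9324 = 4.578 mg/L.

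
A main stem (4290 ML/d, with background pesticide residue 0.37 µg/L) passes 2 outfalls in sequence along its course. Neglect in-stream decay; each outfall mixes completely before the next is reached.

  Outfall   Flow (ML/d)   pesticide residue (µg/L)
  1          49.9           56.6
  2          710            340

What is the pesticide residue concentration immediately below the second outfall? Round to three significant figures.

48.7 µg/L

Below outfall 1: Q → 4340 ML/d, C = (4290·0.3700 + 49.90·56.60)/4340 = 1.017 µg/L.
Below outfall 2: Q → 5050 ML/d, C = (4340·1.017 + 710.0·340.0)/5050 = 48.68 µg/L.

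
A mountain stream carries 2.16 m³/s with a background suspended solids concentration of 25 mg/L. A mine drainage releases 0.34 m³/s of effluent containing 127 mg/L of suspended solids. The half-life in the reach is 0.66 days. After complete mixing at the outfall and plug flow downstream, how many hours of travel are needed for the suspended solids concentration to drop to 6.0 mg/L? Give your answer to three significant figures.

42.7 h

After mixing, C = (2.160·25.00 + 0.3400·127.0) / 2.500 = 97.18/2.500 = 38.87 mg/L.
Half-life 0.66 d → k = ln 2 / 0.66 = 1.050 d⁻¹.
38.87·exp(−k·t) = 6.0 → t = ln(38.87/6.0)/k = 153700 s = 42.70 h.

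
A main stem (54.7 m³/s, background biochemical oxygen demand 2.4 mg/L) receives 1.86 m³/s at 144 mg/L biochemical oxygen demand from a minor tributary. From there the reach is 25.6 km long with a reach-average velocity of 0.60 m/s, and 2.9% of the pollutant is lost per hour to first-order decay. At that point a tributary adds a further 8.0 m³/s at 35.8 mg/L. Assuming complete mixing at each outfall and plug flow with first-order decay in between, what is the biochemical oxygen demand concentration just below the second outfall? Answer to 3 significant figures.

Mass balance: C = (54.70·2.400 + 1.860·144.0) / 56.56 = 399.1/56.56 = 7.057 mg/L; combined flow 56.56 m³/s.
Travel time t = 25.6·1000 / 0.60 = 42670 s = 11.85 h.
2.9%/h lost → k = −ln(1 − 0.029) = 0.02943 h⁻¹.
After decay, C = 7.057 × e^(−kt) = 7.057 × 0.7055 = 4.979 mg/L.
At the second outfall, C = (56.56·4.979 + 8.000·35.80) / (56.56 + 8.000) = 8.798 mg/L.

8.80 mg/L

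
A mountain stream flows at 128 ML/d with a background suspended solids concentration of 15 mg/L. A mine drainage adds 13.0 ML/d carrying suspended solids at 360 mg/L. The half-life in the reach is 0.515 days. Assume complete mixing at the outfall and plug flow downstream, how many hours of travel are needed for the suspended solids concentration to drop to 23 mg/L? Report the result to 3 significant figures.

Conservation of mass: C = (128.0·15.00 + 13.00·360.0) / 141.0 = 6600/141.0 = 46.81 mg/L.
Half-life 0.515 d → k = ln 2 / 0.515 = 1.346 d⁻¹.
46.81·exp(−k·t) = 23 → t = ln(46.81/23)/k = 45610 s = 12.67 h.

12.7 h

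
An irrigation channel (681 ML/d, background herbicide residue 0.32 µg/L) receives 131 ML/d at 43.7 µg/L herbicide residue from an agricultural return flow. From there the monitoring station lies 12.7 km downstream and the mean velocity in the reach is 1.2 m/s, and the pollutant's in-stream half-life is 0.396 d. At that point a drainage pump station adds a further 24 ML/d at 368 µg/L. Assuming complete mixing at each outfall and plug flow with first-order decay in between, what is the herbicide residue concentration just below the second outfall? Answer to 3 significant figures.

16.3 µg/L

Mixed concentration C = ΣQC/ΣQ = (681.0·0.3200 + 131.0·43.70) / 812.0 = 5943/812.0 = 7.318 µg/L; combined flow 812.0 ML/d.
Travel time t = 12.7·1000 / 1.2 = 10580 s = 2.940 h.
Half-life 0.396 d → k = ln 2 / 0.396 = 1.750 d⁻¹.
Decay over the reach: 7.318·exp(−kt) = 7.318·0.8070 = 5.906 µg/L.
Second outfall: C = (812.0·5.906 + 24.00·368.0)/836.0 = 16.30 µg/L.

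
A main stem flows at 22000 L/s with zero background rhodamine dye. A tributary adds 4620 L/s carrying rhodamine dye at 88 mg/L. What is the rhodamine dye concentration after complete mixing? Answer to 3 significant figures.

15.3 mg/L

Flow-weighted average: C = (22000·0 + 4620·88.00) / 26620 = 406600/26620 = 15.27 mg/L.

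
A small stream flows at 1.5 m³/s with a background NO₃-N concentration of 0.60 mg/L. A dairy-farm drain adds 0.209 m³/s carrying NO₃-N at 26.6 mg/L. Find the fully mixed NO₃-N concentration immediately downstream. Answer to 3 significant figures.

Flow-weighted average: C = (1.500·0.6000 + 0.2090·26.60) / 1.709 = 6.459/1.709 = 3.780 mg/L.

3.78 mg/L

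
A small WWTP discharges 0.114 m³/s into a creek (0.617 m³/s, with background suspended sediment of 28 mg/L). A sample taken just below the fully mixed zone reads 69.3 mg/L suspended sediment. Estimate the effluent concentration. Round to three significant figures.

293 mg/L

Mass balance: 0.6170·28.00 + 0.1140·Cₑ = 0.7310·69.30
→ Cₑ = (0.7310·69.30 − 0.6170·28.00) / 0.1140 = 292.8 mg/L.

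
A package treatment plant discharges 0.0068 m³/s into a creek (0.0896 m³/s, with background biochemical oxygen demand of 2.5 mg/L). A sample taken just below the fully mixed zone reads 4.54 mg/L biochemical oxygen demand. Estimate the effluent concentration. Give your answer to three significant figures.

31.4 mg/L

Mass balance: 0.08960·2.500 + 0.006800·Cₑ = 0.09640·4.540
→ Cₑ = (0.09640·4.540 − 0.08960·2.500) / 0.006800 = 31.42 mg/L.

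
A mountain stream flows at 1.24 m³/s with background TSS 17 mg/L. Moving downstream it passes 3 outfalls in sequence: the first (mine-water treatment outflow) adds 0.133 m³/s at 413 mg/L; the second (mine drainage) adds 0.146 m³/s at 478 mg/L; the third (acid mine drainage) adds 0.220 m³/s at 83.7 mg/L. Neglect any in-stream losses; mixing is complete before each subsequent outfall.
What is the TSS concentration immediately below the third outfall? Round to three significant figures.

Below outfall 1: Q → 1.373 m³/s, C = (1.240·17.00 + 0.1330·413.0)/1.373 = 55.36 mg/L.
Below outfall 2: Q → 1.519 m³/s, C = (1.373·55.36 + 0.1460·478.0)/1.519 = 95.98 mg/L.
Below outfall 3: Q → 1.739 m³/s, C = (1.519·95.98 + 0.2200·83.70)/1.739 = 94.43 mg/L.

94.4 mg/L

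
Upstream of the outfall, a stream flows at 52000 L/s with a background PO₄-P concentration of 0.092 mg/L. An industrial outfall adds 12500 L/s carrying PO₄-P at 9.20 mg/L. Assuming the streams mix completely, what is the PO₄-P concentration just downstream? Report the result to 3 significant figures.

Conservation of mass: C = (52000·0.09200 + 12500·9.200) / 64500 = 119800/64500 = 1.857 mg/L.

1.86 mg/L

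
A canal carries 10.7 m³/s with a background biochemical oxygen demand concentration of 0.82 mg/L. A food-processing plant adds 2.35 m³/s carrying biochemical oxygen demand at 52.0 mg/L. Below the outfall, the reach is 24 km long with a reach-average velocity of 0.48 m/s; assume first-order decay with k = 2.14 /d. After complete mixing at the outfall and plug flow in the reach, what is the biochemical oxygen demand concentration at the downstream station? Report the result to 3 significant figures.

Mixed concentration C = ΣQC/ΣQ = (10.70·0.8200 + 2.350·52.00) / 13.05 = 131.0/13.05 = 10.04 mg/L.
Travel time t = 24·1000 / 0.48 = 50000 s = 13.89 h.
After decay, C = 10.04 × e^(−kt) = 10.04 × 0.2898 = 2.909 mg/L.

2.91 mg/L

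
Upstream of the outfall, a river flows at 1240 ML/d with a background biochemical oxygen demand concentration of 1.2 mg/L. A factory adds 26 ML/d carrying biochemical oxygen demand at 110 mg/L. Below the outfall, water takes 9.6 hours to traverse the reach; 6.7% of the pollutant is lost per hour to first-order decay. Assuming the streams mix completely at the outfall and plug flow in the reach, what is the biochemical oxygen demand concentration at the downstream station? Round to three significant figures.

Mass balance: C = (1240·1.200 + 26.00·110.0) / 1266 = 4348/1266 = 3.434 mg/L.
6.7%/h lost → k = −ln(1 − 0.067) = 0.06935 h⁻¹.
Applying C = C₀e^(−kt): 3.434 × 0.5139 = 1.765 mg/L.

1.76 mg/L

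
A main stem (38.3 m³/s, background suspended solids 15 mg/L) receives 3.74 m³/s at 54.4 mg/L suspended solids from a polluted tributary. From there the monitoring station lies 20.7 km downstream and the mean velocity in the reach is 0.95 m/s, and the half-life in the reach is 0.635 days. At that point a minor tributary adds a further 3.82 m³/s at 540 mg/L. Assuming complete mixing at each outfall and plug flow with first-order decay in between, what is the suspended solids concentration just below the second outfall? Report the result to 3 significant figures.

57.9 mg/L

Mass balance: C = (38.30·15.00 + 3.740·54.40) / 42.04 = 778.0/42.04 = 18.51 mg/L; combined flow 42.04 m³/s.
Travel time t = 20.7·1000 / 0.95 = 21790 s = 6.053 h.
Half-life 0.635 d → k = ln 2 / 0.635 = 1.092 d⁻¹.
After decay, C = 18.51 × e^(−kt) = 18.51 × 0.7594 = 14.05 mg/L.
At the second outfall, C = (42.04·14.05 + 3.820·540.0) / (42.04 + 3.820) = 57.86 mg/L.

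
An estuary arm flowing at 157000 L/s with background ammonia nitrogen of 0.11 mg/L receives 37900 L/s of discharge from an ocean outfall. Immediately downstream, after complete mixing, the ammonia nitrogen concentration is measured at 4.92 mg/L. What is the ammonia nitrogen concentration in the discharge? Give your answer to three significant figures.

Mass balance: 157000·0.1100 + 37900·Cₑ = 194900·4.920
→ Cₑ = (194900·4.920 − 157000·0.1100) / 37900 = 24.85 mg/L.

24.8 mg/L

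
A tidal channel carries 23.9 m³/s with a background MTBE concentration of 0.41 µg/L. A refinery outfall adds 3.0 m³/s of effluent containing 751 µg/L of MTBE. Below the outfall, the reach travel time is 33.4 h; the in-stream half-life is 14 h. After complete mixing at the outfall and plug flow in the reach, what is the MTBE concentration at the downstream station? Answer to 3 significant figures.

16.1 µg/L

After mixing, C = (23.90·0.4100 + 3.000·751.0) / 26.90 = 2263/26.90 = 84.12 µg/L.
Half-life 14 h → k = ln 2 / 14 = 0.04951 h⁻¹ = 1.188 d⁻¹.
Decay over the reach: 84.12·exp(−kt) = 84.12·0.1913 = 16.10 µg/L.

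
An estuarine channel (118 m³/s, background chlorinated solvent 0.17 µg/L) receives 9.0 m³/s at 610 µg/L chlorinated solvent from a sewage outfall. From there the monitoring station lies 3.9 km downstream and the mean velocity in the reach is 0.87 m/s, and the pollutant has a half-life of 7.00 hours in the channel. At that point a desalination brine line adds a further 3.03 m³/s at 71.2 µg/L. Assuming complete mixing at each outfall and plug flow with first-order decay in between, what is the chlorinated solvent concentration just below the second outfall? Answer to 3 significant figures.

39.1 µg/L

Conservation of mass: C = (118.0·0.1700 + 9.000·610.0) / 127.0 = 5510/127.0 = 43.39 µg/L; combined flow 127.0 m³/s.
Travel time t = 3.9·1000 / 0.87 = 4483 s = 1.245 h.
Half-life 7.00 h → k = ln 2 / 7.00 = 0.09902 h⁻¹ = 2.377 d⁻¹.
After decay, C = 43.39 × e^(−kt) = 43.39 × 0.8840 = 38.35 µg/L.
At the second outfall, C = (127.0·38.35 + 3.030·71.20) / (127.0 + 3.030) = 39.12 µg/L.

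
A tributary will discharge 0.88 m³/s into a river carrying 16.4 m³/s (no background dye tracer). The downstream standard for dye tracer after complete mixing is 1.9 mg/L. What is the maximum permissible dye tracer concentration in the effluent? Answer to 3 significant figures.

37.3 mg/L

At the limit, (Qr·Cr + Qe·Cₑ)/(Qr + Qe) = 1.9:
Cₑ = (17.28·1.9 − 16.40·0) / 0.8800 = 37.31 mg/L.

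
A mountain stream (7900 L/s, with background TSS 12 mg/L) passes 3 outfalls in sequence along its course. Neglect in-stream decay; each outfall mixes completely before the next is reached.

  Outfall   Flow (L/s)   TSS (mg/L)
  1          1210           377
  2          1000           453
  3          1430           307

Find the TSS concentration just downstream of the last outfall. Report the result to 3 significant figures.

After outfall 1: Q = 7900 + 1210 = 9110 L/s; C = (7900·12.00 + 1210·377.0)/9110 = 60.48 mg/L.
After outfall 2: Q = 9110 + 1000 = 10110 L/s; C = (9110·60.48 + 1000·453.0)/10110 = 99.30 mg/L.
After outfall 3: Q = 10110 + 1430 = 11540 L/s; C = (10110·99.30 + 1430·307.0)/11540 = 125.0 mg/L.

125 mg/L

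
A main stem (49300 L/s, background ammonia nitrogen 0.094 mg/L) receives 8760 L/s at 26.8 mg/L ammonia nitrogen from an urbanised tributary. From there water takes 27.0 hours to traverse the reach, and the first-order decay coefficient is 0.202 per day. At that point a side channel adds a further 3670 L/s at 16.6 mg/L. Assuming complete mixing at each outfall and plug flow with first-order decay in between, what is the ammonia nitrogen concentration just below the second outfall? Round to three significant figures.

4.08 mg/L

Mixed concentration C = ΣQC/ΣQ = (49300·0.09400 + 8760·26.80) / 58060 = 239400/58060 = 4.123 mg/L; combined flow 58060 L/s.
After decay, C = 4.123 × e^(−kt) = 4.123 × 0.7967 = 3.285 mg/L.
At the second outfall, C = (58060·3.285 + 3670·16.60) / (58060 + 3670) = 4.077 mg/L.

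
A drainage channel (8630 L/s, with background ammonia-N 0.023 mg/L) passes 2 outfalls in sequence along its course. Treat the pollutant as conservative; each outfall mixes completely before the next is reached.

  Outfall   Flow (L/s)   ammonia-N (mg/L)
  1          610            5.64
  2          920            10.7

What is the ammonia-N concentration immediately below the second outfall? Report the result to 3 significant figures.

Below outfall 1: Q → 9240 L/s, C = (8630·0.02300 + 610.0·5.640)/9240 = 0.3938 mg/L.
Below outfall 2: Q → 10160 L/s, C = (9240·0.3938 + 920.0·10.70)/10160 = 1.327 mg/L.

1.33 mg/L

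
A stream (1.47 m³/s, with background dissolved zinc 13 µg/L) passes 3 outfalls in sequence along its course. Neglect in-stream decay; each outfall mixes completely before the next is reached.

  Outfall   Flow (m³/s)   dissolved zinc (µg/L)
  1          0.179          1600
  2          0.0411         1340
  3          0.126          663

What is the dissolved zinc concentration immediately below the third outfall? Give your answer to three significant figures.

245 µg/L

Below outfall 1: Q → 1.649 m³/s, C = (1.470·13.00 + 0.1790·1600)/1.649 = 185.3 µg/L.
Below outfall 2: Q → 1.690 m³/s, C = (1.649·185.3 + 0.04110·1340)/1.690 = 213.4 µg/L.
Below outfall 3: Q → 1.816 m³/s, C = (1.690·213.4 + 0.1260·663.0)/1.816 = 244.5 µg/L.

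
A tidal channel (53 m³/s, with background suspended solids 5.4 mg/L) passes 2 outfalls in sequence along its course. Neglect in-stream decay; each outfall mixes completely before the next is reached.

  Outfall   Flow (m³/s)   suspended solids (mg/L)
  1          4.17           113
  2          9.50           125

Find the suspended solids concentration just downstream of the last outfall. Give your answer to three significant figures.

Below outfall 1: Q → 57.17 m³/s, C = (53.00·5.400 + 4.170·113.0)/57.17 = 13.25 mg/L.
Below outfall 2: Q → 66.67 m³/s, C = (57.17·13.25 + 9.500·125.0)/66.67 = 29.17 mg/L.

29.2 mg/L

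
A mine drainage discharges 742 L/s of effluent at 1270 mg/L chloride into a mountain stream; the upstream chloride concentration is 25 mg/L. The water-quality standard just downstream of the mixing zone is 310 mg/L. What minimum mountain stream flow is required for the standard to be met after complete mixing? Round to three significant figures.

Set C_mix = 310: (Q·25.00 + 742.0·1270) / (Q + 742.0) = 310
→ Q = 742.0·(1270 − 310)/(310 − 25.00) = 2499 L/s.

2500 L/s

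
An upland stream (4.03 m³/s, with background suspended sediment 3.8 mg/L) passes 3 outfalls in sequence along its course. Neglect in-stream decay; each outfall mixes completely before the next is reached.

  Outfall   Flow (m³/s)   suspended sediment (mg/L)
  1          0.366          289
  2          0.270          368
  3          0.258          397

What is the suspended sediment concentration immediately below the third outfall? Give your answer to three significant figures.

65.6 mg/L

After outfall 1: Q = 4.030 + 0.3660 = 4.396 m³/s; C = (4.030·3.800 + 0.3660·289.0)/4.396 = 27.55 mg/L.
After outfall 2: Q = 4.396 + 0.2700 = 4.666 m³/s; C = (4.396·27.55 + 0.2700·368.0)/4.666 = 47.25 mg/L.
After outfall 3: Q = 4.666 + 0.2580 = 4.924 m³/s; C = (4.666·47.25 + 0.2580·397.0)/4.924 = 65.57 mg/L.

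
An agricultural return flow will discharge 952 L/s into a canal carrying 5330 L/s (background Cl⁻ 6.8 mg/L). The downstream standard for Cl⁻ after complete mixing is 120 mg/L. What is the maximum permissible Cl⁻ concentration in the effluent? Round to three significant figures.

At the limit, (Qr·Cr + Qe·Cₑ)/(Qr + Qe) = 120:
Cₑ = (6282·120 − 5330·6.800) / 952.0 = 753.8 mg/L.

754 mg/L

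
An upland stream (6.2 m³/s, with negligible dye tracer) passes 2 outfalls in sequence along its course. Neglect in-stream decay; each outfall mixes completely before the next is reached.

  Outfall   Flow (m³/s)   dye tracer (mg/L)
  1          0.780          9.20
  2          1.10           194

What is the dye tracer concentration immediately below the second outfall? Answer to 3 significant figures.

Outfall 1: combined Q = 6.980 m³/s; C = (6.200·0 + 0.7800·9.200)/6.980 = 1.028 mg/L.
Outfall 2: combined Q = 8.080 m³/s; C = (6.980·1.028 + 1.100·194.0)/8.080 = 27.30 mg/L.

27.3 mg/L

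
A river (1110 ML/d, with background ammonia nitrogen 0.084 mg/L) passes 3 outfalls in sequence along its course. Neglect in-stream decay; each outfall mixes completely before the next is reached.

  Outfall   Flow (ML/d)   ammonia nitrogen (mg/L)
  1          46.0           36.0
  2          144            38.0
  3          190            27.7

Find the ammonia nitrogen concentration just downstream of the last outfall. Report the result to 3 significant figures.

Below outfall 1: Q → 1156 ML/d, C = (1110·0.08400 + 46.00·36.00)/1156 = 1.513 mg/L.
Below outfall 2: Q → 1300 ML/d, C = (1156·1.513 + 144.0·38.00)/1300 = 5.555 mg/L.
Below outfall 3: Q → 1490 ML/d, C = (1300·5.555 + 190.0·27.70)/1490 = 8.379 mg/L.

8.38 mg/L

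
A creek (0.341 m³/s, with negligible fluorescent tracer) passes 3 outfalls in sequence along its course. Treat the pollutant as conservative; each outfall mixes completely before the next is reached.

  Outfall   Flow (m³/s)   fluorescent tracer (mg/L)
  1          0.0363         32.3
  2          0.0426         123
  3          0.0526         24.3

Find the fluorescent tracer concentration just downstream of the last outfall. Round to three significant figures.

Outfall 1: combined Q = 0.3773 m³/s; C = (0.3410·0 + 0.03630·32.30)/0.3773 = 3.108 mg/L.
Outfall 2: combined Q = 0.4199 m³/s; C = (0.3773·3.108 + 0.04260·123.0)/0.4199 = 15.27 mg/L.
Outfall 3: combined Q = 0.4725 m³/s; C = (0.4199·15.27 + 0.05260·24.30)/0.4725 = 16.28 mg/L.

16.3 mg/L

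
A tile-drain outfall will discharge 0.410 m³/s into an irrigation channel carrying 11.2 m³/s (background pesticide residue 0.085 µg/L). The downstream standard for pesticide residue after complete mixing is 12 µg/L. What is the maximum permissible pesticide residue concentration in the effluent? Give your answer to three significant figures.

337 µg/L

At the limit, (Qr·Cr + Qe·Cₑ)/(Qr + Qe) = 12:
Cₑ = (11.61·12 − 11.20·0.08500) / 0.4100 = 337.5 µg/L.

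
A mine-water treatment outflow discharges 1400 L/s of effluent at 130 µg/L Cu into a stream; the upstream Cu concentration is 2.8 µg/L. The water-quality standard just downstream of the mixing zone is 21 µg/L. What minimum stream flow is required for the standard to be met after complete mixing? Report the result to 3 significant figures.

8380 L/s

Set C_mix = 21: (Q·2.800 + 1400·130.0) / (Q + 1400) = 21
→ Q = 1400·(130.0 − 21)/(21 − 2.800) = 8385 L/s.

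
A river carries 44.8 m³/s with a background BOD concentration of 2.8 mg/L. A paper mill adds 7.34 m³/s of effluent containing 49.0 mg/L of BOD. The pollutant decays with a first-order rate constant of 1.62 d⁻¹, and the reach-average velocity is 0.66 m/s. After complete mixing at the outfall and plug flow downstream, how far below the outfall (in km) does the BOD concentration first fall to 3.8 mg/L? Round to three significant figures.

31.5 km

After mixing, C = (44.80·2.800 + 7.340·49.00) / 52.14 = 485.1/52.14 = 9.304 mg/L.
Set 9.304·exp(−k·t) = 3.8 → t = ln(9.304/3.8)/k = 47760 s = 13.27 h.
Distance = v·t = 0.66·47760 = 31520 m = 31.52 km.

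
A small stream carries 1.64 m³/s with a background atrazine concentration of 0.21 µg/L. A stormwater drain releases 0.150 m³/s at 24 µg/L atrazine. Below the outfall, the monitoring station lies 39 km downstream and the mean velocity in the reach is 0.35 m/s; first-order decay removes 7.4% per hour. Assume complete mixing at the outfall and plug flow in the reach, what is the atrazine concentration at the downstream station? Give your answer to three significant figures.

0.204 µg/L

Mixed concentration C = ΣQC/ΣQ = (1.640·0.2100 + 0.1500·24.00) / 1.790 = 3.944/1.790 = 2.204 µg/L.
Travel time t = 39·1000 / 0.35 = 111400 s = 30.95 h.
7.4%/h lost → k = −ln(1 − 0.074) = 0.07688 h⁻¹.
After decay, C = 2.204 × e^(−kt) = 2.204 × 0.09258 = 0.2040 µg/L.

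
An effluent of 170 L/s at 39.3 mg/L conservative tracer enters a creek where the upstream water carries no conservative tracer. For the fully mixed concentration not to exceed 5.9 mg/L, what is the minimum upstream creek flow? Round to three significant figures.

962 L/s

Set C_mix = 5.9: (Q·0 + 170.0·39.30) / (Q + 170.0) = 5.9
→ Q = 170.0·(39.30 − 5.9)/(5.9 − 0) = 962.4 L/s.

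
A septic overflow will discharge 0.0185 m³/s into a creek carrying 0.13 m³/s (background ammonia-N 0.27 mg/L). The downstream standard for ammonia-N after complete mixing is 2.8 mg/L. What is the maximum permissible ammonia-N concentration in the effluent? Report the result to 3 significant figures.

At the limit, (Qr·Cr + Qe·Cₑ)/(Qr + Qe) = 2.8:
Cₑ = (0.1485·2.8 − 0.1300·0.2700) / 0.01850 = 20.58 mg/L.

20.6 mg/L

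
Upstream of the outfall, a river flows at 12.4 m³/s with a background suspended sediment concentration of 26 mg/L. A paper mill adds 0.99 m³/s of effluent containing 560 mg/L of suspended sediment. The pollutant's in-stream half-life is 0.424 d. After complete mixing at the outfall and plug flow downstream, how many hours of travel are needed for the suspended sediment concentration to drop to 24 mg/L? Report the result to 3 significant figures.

14.7 h

Mass balance: C = (12.40·26.00 + 0.9900·560.0) / 13.39 = 876.8/13.39 = 65.48 mg/L.
Half-life 0.424 d → k = ln 2 / 0.424 = 1.635 d⁻¹.
65.48·exp(−k·t) = 24 → t = ln(65.48/24)/k = 53050 s = 14.74 h.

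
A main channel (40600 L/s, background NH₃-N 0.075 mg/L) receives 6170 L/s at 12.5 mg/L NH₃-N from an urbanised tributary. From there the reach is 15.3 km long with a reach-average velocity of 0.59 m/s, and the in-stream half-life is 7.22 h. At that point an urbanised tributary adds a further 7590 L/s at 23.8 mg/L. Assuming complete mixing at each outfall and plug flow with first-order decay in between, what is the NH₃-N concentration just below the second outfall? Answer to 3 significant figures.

4.06 mg/L

Flow-weighted average: C = (40600·0.07500 + 6170·12.50) / 46770 = 80170/46770 = 1.714 mg/L; combined flow 46770 L/s.
Travel time t = 15.3·1000 / 0.59 = 25930 s = 7.203 h.
Half-life 7.22 h → k = ln 2 / 7.22 = 0.09600 h⁻¹ = 2.304 d⁻¹.
After decay, C = 1.714 × e^(−kt) = 1.714 × 0.5008 = 0.8584 mg/L.
Second outfall: C = (46770·0.8584 + 7590·23.80)/54360 = 4.062 mg/L.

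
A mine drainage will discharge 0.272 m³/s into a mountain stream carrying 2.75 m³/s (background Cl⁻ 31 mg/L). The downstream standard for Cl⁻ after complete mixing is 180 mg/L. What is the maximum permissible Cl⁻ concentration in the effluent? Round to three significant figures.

At the limit, (Qr·Cr + Qe·Cₑ)/(Qr + Qe) = 180:
Cₑ = (3.022·180 − 2.750·31.00) / 0.2720 = 1686 mg/L.

1690 mg/L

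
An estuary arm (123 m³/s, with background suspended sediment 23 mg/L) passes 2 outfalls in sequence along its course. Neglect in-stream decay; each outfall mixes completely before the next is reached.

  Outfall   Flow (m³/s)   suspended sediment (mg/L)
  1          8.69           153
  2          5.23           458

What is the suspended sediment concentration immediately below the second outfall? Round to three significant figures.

47.9 mg/L

Outfall 1: combined Q = 131.7 m³/s; C = (123.0·23.00 + 8.690·153.0)/131.7 = 31.58 mg/L.
Outfall 2: combined Q = 136.9 m³/s; C = (131.7·31.58 + 5.230·458.0)/136.9 = 47.87 mg/L.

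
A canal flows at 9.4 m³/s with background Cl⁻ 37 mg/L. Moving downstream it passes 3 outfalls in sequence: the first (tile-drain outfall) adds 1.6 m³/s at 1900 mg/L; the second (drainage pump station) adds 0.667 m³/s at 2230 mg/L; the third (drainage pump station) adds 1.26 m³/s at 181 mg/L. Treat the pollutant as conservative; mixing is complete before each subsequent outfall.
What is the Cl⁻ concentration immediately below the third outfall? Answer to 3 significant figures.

Outfall 1: combined Q = 11.00 m³/s; C = (9.400·37.00 + 1.600·1900)/11.00 = 308.0 mg/L.
Outfall 2: combined Q = 11.67 m³/s; C = (11.00·308.0 + 0.6670·2230)/11.67 = 417.9 mg/L.
Outfall 3: combined Q = 12.93 m³/s; C = (11.67·417.9 + 1.260·181.0)/12.93 = 394.8 mg/L.

395 mg/L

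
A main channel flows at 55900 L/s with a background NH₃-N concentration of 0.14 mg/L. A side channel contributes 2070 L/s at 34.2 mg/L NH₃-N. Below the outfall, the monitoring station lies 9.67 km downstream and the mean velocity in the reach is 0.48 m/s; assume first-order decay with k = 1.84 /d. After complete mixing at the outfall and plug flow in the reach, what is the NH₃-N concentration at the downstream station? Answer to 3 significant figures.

Mixed concentration C = ΣQC/ΣQ = (55900·0.1400 + 2070·34.20) / 57970 = 78620/57970 = 1.356 mg/L.
Travel time t = 9.67·1000 / 0.48 = 20150 s = 5.596 h.
First-order decay: C = 1.356·exp(−k·t) = 1.356·0.6511 = 0.8831 mg/L.

0.883 mg/L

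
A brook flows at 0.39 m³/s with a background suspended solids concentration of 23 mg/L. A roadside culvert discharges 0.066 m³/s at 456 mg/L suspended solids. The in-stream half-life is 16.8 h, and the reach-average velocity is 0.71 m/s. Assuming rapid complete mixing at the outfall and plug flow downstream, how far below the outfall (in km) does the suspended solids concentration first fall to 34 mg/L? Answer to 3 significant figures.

After mixing, C = (0.3900·23.00 + 0.06600·456.0) / 0.4560 = 39.07/0.4560 = 85.67 mg/L.
Half-life 16.8 h → k = ln 2 / 16.8 = 0.04126 h⁻¹ = 0.9902 d⁻¹.
Set 85.67·exp(−k·t) = 34 → t = ln(85.67/34)/k = 80640 s = 22.40 h.
Distance = v·t = 0.71·80640 = 57250 m = 57.25 km.

57.3 km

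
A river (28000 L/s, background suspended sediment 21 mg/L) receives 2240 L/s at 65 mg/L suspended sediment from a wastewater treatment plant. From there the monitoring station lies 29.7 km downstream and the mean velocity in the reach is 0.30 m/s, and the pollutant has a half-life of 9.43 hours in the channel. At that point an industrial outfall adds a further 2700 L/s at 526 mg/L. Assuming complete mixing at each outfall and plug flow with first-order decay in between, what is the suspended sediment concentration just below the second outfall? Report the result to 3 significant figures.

46.1 mg/L

Flow-weighted average: C = (28000·21.00 + 2240·65.00) / 30240 = 733600/30240 = 24.26 mg/L; combined flow 30240 L/s.
Travel time t = 29.7·1000 / 0.30 = 99000 s = 27.50 h.
Half-life 9.43 h → k = ln 2 / 9.43 = 0.07350 h⁻¹ = 1.764 d⁻¹.
Applying C = C₀e^(−kt): 24.26 × 0.1325 = 3.214 mg/L.
At the second outfall, C = (30240·3.214 + 2700·526.0) / (30240 + 2700) = 46.07 mg/L.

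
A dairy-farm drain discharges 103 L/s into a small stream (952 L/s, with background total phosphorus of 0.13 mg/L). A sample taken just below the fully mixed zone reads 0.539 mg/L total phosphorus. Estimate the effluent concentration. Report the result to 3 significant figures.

Mass balance: 952.0·0.1300 + 103.0·Cₑ = 1055·0.5390
→ Cₑ = (1055·0.5390 − 952.0·0.1300) / 103.0 = 4.319 mg/L.

4.32 mg/L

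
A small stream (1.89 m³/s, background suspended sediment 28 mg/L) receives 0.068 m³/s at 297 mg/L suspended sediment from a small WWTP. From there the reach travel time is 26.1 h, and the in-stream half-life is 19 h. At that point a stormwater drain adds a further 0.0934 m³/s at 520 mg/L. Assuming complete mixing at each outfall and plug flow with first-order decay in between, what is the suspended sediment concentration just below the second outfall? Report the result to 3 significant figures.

37.4 mg/L

Conservation of mass: C = (1.890·28.00 + 0.06800·297.0) / 1.958 = 73.12/1.958 = 37.34 mg/L; combined flow 1.958 m³/s.
Half-life 19 h → k = ln 2 / 19 = 0.03648 h⁻¹ = 0.8756 d⁻¹.
Applying C = C₀e^(−kt): 37.34 × 0.3859 = 14.41 mg/L.
At the second outfall, C = (1.958·14.41 + 0.09340·520.0) / (1.958 + 0.09340) = 37.43 mg/L.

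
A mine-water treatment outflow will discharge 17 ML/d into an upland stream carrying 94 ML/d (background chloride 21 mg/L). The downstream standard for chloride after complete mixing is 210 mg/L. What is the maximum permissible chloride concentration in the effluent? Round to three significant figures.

1260 mg/L

At the limit, (Qr·Cr + Qe·Cₑ)/(Qr + Qe) = 210:
Cₑ = (111.0·210 − 94.00·21.00) / 17.00 = 1255 mg/L.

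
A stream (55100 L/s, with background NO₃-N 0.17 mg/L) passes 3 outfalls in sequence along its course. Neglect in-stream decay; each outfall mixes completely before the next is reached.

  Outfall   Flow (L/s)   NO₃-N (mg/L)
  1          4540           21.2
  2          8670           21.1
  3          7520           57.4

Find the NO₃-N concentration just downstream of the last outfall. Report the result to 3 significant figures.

Below outfall 1: Q → 59640 L/s, C = (55100·0.1700 + 4540·21.20)/59640 = 1.771 mg/L.
Below outfall 2: Q → 68310 L/s, C = (59640·1.771 + 8670·21.10)/68310 = 4.224 mg/L.
Below outfall 3: Q → 75830 L/s, C = (68310·4.224 + 7520·57.40)/75830 = 9.498 mg/L.

9.50 mg/L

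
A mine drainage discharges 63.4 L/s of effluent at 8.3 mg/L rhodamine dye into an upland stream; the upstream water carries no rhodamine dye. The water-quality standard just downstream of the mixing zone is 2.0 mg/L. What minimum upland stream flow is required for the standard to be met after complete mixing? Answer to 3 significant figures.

200 L/s

Set C_mix = 2.0: (Q·0 + 63.40·8.300) / (Q + 63.40) = 2.0
→ Q = 63.40·(8.300 − 2.0)/(2.0 − 0) = 199.7 L/s.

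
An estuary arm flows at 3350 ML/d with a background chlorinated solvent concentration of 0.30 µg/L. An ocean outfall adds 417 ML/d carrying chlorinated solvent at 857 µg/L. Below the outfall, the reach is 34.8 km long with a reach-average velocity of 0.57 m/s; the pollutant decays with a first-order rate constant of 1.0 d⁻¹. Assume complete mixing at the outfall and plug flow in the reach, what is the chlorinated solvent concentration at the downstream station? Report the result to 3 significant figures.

Conservation of mass: C = (3350·0.3000 + 417.0·857.0) / 3767 = 358400/3767 = 95.14 µg/L.
Travel time t = 34.8·1000 / 0.57 = 61050 s = 16.96 h.
After decay, C = 95.14 × e^(−kt) = 95.14 × 0.4933 = 46.93 µg/L.

46.9 µg/L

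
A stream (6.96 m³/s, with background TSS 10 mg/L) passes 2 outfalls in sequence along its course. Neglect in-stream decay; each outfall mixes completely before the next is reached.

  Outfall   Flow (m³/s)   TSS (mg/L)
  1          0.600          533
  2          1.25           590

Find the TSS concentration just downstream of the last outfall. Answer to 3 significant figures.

128 mg/L

Outfall 1: combined Q = 7.560 m³/s; C = (6.960·10.00 + 0.6000·533.0)/7.560 = 51.51 mg/L.
Outfall 2: combined Q = 8.810 m³/s; C = (7.560·51.51 + 1.250·590.0)/8.810 = 127.9 mg/L.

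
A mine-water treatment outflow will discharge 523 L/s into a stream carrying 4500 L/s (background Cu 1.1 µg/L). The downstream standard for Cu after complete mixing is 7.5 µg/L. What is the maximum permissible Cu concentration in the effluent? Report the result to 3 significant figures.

62.6 µg/L

At the limit, (Qr·Cr + Qe·Cₑ)/(Qr + Qe) = 7.5:
Cₑ = (5023·7.5 − 4500·1.100) / 523.0 = 62.57 µg/L.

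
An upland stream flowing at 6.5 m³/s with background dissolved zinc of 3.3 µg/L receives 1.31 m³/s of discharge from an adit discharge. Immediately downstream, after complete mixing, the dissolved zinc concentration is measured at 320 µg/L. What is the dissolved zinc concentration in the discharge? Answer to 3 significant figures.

1890 µg/L

Mass balance: 6.500·3.300 + 1.310·Cₑ = 7.810·320.0
→ Cₑ = (7.810·320.0 − 6.500·3.300) / 1.310 = 1891 µg/L.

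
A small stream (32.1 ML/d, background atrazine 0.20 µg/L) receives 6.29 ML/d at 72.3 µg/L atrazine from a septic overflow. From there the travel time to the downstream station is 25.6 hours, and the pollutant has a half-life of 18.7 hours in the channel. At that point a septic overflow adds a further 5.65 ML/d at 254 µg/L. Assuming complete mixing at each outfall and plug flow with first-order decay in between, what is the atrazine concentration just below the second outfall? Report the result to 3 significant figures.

Flow-weighted average: C = (32.10·0.2000 + 6.290·72.30) / 38.39 = 461.2/38.39 = 12.01 µg/L; combined flow 38.39 ML/d.
Half-life 18.7 h → k = ln 2 / 18.7 = 0.03707 h⁻¹ = 0.8896 d⁻¹.
Decay over the reach: 12.01·exp(−kt) = 12.01·0.3872 = 4.651 µg/L.
At the second outfall, C = (38.39·4.651 + 5.650·254.0) / (38.39 + 5.650) = 36.64 µg/L.

36.6 µg/L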